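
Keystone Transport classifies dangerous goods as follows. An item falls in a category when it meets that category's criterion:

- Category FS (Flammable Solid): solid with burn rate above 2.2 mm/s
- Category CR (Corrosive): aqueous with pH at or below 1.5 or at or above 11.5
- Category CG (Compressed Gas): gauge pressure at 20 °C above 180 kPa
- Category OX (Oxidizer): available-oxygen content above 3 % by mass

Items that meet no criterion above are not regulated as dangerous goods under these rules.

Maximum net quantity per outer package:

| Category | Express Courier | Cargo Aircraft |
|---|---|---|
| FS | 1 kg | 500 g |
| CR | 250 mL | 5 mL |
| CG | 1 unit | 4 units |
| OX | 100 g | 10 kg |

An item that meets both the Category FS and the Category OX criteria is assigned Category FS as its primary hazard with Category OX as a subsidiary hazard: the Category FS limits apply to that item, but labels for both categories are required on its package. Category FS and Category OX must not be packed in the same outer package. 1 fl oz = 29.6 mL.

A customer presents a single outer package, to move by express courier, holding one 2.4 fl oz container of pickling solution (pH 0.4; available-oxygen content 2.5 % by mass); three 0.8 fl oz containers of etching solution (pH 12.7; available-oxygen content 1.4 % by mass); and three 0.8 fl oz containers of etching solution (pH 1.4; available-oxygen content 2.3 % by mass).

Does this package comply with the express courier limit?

Yes

Pickling solution: pH 0.4 ≤ 1.5 → Category CR (Corrosive).
Etching solution: pH 12.7 ≥ 11.5 → Category CR (Corrosive).
With pH 1.4 (≤ 1.5), the etching solution falls in Category CR.
Category CR net quantity: (one 2.4 fl oz container = 71.04 mL) + (three 0.8 fl oz containers = 71.04 mL) + (three 0.8 fl oz containers = 71.04 mL) = 213.12 mL.
213.12 mL is within the express courier limit of 250 mL for Category CR.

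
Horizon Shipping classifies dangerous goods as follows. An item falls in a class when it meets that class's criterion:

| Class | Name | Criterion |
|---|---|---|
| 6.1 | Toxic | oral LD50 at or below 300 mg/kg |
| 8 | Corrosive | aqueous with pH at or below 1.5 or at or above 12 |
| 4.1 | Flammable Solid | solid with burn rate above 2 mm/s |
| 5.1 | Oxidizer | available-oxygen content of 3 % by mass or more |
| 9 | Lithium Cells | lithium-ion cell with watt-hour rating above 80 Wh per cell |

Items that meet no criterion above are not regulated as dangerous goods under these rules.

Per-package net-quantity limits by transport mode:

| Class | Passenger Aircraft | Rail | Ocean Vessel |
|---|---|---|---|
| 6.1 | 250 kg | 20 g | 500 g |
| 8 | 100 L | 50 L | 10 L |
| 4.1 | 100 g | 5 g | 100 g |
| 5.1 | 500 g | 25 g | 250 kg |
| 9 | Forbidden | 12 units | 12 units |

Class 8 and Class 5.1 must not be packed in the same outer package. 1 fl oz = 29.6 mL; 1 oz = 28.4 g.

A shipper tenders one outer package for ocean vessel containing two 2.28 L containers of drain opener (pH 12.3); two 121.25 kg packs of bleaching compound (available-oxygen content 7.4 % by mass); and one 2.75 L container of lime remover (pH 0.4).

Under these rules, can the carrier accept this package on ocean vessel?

Drain opener: pH 12.3 ≥ 12 → Class 8 (Corrosive).
With available-oxygen content 7.4 % by mass (≥ 3 % by mass), the bleaching compound falls in Class 5.1.
pH 0.4 meets the Class 8 criterion (Corrosive), so the lime remover is Class 8.
Class 8 net quantity: (two 2.28 L containers = 4.56 L) + 2.75 L = 7.31 L.
7.31 L is within the ocean vessel limit of 10 L for Class 8.
Class 5.1 quantity: two 121.25 kg packs = 242.5 kg.
242.5 kg is within the ocean vessel limit of 250 kg for Class 5.1.
Class 8 and Class 5.1 may not share an outer package.

No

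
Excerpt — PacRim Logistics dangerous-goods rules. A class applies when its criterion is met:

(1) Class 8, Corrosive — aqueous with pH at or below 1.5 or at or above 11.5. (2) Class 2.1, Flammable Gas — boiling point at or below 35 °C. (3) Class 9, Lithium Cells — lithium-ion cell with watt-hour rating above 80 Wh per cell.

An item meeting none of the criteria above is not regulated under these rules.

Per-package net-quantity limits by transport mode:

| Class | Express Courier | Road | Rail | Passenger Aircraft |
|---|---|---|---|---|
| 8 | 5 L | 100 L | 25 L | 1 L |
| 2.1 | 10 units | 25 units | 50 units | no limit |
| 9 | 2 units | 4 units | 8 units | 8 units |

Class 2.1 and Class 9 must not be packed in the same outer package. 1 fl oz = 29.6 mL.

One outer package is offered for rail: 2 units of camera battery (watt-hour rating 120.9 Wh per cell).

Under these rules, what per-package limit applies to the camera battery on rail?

Camera battery: watt-hour rating 120.9 Wh per cell > 80 Wh per cell → Class 9 (Lithium Cells).
The rail limit for Class 9 is 8 units.

8 units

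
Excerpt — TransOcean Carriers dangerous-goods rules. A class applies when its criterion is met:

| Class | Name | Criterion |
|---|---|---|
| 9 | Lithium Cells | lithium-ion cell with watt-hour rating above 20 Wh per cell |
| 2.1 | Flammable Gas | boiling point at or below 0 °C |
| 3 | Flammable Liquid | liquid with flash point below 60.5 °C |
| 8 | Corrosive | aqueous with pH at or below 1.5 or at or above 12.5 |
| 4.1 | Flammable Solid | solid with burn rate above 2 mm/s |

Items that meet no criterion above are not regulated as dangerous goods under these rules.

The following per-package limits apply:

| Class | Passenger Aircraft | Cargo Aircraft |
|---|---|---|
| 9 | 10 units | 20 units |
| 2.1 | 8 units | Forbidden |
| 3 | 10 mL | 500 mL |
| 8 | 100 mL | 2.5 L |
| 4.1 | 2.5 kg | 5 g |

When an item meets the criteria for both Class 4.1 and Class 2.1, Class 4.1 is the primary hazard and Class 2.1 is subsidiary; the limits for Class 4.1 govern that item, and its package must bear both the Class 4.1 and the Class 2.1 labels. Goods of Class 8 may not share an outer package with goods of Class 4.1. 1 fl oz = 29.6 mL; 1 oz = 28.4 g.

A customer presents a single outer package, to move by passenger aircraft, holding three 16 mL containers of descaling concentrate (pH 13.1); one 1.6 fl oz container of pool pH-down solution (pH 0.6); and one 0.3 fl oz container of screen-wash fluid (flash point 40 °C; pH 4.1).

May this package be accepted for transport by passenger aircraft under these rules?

With pH 13.1 (≥ 12.5), the descaling concentrate falls in Class 8.
The pool pH-down solution has pH 0.6, which is ≤ 1.5, so it is Class 8 (Corrosive).
The screen-wash fluid has flash point 40 °C, which is < 60.5 °C, so it is Class 3 (Flammable Liquid).
Class 8 net quantity: (three 16 mL containers = 48 mL) + (one 1.6 fl oz container = 47.36 mL) = 95.36 mL.
95.36 mL ≤ 100 mL (passenger aircraft limit, Class 8) — within limit.
Class 3 quantity: one 0.3 fl oz container = 8.88 mL.
That is within the Class 3 passenger aircraft limit of 10 mL.
The segregation rule (Class 8 with Class 4.1) does not apply to Class 8 with Class 3.
Every hazard class is within its passenger aircraft limit and no segregation rule is violated.

Yes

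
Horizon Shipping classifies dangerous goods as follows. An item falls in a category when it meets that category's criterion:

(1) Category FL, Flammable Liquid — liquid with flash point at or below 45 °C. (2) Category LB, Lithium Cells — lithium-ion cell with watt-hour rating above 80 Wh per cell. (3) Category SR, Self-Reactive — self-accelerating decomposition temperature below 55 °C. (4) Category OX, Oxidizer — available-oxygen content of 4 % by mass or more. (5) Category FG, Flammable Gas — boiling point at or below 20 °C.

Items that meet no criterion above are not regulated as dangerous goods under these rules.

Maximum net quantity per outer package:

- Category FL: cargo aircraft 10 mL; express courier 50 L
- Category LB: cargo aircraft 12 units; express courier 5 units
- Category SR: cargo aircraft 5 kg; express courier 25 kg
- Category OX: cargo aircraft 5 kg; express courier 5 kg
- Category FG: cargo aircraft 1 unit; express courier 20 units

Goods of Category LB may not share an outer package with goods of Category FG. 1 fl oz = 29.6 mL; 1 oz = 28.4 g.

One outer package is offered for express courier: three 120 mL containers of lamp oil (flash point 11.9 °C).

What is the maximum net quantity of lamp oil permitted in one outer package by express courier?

50 L

The lamp oil has flash point 11.9 °C, which is ≤ 45 °C, so it is Category FL (Flammable Liquid).
The express courier limit for Category FL is 50 L.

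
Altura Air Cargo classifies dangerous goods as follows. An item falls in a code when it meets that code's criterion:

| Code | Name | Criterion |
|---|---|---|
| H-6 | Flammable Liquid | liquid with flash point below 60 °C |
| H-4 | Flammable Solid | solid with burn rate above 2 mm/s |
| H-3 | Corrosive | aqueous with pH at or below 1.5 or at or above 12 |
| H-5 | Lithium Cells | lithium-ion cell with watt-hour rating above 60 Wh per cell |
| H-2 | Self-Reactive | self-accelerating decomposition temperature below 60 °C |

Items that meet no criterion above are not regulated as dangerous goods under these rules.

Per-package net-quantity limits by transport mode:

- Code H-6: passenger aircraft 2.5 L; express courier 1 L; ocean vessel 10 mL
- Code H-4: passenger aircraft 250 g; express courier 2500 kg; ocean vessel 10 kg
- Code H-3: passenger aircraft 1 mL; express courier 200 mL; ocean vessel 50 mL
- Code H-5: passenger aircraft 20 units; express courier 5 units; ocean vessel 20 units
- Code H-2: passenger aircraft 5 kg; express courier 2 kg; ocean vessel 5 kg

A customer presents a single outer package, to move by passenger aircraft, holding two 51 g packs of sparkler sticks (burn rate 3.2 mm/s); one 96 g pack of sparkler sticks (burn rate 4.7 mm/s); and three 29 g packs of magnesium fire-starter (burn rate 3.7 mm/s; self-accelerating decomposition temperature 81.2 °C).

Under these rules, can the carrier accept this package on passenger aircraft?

No

Burn rate 3.2 mm/s meets the Code H-4 criterion (Flammable Solid), so the sparkler sticks are Code H-4.
Sparkler sticks: burn rate 4.7 mm/s > 2 mm/s → Code H-4 (Flammable Solid).
Burn rate 3.7 mm/s meets the Code H-4 criterion (Flammable Solid), so the magnesium fire-starter is Code H-4.
Code H-4 net quantity: (two 51 g packs = 102 g) + 96 g + (three 29 g packs = 87 g) = 285 g.
That exceeds the Code H-4 passenger aircraft limit of 250 g.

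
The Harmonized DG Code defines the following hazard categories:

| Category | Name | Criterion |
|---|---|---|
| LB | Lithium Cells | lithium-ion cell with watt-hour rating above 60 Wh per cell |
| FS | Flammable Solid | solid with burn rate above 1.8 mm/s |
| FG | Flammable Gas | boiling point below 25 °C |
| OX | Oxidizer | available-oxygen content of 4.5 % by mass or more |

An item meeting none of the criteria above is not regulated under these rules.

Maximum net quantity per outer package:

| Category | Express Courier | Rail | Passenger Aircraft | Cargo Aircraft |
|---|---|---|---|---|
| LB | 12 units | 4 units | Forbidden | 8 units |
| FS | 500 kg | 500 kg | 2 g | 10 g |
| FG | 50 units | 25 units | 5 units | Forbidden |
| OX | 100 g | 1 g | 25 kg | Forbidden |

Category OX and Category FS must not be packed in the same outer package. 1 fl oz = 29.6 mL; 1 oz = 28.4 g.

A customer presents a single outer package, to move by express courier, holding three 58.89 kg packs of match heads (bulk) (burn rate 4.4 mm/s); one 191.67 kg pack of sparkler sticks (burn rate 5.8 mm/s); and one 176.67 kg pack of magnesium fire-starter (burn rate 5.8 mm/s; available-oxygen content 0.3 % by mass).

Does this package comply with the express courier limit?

No

The match heads (bulk) have burn rate 4.4 mm/s, which is > 1.8 mm/s, so they are Category FS (Flammable Solid).
With burn rate 5.8 mm/s (> 1.8 mm/s), the sparkler sticks fall in Category FS.
Burn rate 5.8 mm/s meets the Category FS criterion (Flammable Solid), so the magnesium fire-starter is Category FS.
Category FS net quantity: (three 58.89 kg packs = 176.67 kg) + 191.67 kg + 176.67 kg = 545.01 kg.
545.01 kg exceeds the express courier limit of 500 kg for Category FS.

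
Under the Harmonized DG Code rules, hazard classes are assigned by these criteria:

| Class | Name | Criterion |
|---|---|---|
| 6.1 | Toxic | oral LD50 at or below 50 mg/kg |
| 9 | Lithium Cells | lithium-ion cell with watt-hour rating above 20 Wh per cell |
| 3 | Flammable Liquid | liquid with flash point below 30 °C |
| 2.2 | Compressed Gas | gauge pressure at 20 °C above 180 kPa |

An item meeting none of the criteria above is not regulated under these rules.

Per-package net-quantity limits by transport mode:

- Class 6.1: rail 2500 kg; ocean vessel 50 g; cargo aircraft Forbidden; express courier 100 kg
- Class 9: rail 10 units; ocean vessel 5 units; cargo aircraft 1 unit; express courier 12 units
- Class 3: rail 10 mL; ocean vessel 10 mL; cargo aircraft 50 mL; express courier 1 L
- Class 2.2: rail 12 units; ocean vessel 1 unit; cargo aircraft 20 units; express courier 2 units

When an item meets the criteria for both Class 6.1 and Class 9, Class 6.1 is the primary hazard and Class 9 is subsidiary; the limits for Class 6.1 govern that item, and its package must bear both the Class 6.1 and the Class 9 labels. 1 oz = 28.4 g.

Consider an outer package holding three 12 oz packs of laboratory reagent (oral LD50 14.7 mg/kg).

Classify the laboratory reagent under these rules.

With oral LD50 14.7 mg/kg (≤ 50 mg/kg), the laboratory reagent falls in Class 6.1.

Class 6.1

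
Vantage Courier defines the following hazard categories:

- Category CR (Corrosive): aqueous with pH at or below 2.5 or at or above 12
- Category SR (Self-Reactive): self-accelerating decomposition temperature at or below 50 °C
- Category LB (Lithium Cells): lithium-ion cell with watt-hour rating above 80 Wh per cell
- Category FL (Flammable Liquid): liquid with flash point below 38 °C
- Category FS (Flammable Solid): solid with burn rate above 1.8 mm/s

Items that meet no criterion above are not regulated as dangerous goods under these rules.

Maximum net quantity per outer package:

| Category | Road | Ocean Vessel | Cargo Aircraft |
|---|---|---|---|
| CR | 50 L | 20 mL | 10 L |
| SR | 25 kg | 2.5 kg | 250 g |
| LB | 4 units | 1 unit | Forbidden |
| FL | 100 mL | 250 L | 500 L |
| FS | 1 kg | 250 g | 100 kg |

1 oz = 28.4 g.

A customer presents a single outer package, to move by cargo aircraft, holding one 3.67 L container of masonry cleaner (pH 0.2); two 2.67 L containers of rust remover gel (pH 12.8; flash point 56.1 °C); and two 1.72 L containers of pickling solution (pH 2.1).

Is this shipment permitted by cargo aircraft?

With pH 0.2 (≤ 2.5), the masonry cleaner falls in Category CR.
Rust remover gel: pH 12.8 ≥ 12 → Category CR (Corrosive).
With pH 2.1 (≤ 2.5), the pickling solution falls in Category CR.
Total Category CR: 3.67 L + (two 2.67 L containers = 5.34 L) + (two 1.72 L containers = 3.44 L) = 12.45 L.
That exceeds the Category CR cargo aircraft limit of 10 L.

No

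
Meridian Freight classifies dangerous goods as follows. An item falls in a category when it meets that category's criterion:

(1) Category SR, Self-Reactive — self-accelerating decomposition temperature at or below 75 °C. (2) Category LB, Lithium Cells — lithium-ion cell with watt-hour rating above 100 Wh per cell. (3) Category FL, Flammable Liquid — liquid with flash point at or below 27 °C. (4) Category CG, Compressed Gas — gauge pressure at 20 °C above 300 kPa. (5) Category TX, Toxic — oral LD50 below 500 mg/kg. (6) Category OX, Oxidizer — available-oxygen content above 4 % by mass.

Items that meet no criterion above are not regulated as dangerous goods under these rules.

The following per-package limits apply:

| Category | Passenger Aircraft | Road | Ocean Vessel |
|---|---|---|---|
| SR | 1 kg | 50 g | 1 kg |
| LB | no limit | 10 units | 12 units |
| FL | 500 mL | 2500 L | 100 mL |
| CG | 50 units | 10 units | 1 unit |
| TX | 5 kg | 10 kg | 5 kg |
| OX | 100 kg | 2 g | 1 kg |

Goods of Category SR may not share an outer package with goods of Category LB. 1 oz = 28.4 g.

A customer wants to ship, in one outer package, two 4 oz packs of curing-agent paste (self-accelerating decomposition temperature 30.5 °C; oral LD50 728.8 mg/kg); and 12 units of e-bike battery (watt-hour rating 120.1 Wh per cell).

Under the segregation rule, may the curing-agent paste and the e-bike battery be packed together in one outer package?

The curing-agent paste has self-accelerating decomposition temperature 30.5 °C, which is ≤ 75 °C, so it is Category SR (Self-Reactive).
The e-bike battery has watt-hour rating 120.1 Wh per cell, which is > 100 Wh per cell, so it is Category LB (Lithium Cells).
Category SR and Category LB may not share an outer package.

No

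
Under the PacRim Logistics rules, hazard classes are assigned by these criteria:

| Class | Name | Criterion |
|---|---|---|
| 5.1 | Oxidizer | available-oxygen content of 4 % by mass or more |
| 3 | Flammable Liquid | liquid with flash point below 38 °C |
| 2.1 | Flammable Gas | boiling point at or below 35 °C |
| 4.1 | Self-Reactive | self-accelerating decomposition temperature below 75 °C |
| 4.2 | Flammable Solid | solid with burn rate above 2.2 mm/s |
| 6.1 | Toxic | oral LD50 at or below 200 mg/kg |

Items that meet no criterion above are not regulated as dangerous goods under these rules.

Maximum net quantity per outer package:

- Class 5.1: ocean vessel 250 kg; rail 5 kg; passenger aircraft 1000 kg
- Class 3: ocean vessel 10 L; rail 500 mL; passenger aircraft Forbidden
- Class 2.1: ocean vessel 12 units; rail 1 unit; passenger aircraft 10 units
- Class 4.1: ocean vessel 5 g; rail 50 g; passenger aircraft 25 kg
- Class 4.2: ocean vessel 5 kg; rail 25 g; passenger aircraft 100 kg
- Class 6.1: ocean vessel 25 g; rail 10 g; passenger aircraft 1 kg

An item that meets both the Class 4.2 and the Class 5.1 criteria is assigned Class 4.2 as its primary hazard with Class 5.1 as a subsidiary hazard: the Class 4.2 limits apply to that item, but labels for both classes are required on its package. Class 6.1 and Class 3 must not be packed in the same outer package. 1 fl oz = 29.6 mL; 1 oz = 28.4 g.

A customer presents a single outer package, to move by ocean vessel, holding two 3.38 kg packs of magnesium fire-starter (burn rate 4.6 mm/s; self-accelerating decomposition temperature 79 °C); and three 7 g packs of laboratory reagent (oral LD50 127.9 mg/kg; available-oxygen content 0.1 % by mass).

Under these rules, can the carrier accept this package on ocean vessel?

Magnesium fire-starter: burn rate 4.6 mm/s > 2.2 mm/s → Class 4.2 (Flammable Solid).
Laboratory reagent: oral LD50 127.9 mg/kg ≤ 200 mg/kg → Class 6.1 (Toxic).
Class 4.2 quantity: two 3.38 kg packs = 6.76 kg.
6.76 kg exceeds the ocean vessel limit of 5 kg for Class 4.2.
Class 6.1 quantity: three 7 g packs = 21 g.
That is within the Class 6.1 ocean vessel limit of 25 g.
The segregation rule (Class 6.1 with Class 3) does not apply to Class 4.2 with Class 6.1.

No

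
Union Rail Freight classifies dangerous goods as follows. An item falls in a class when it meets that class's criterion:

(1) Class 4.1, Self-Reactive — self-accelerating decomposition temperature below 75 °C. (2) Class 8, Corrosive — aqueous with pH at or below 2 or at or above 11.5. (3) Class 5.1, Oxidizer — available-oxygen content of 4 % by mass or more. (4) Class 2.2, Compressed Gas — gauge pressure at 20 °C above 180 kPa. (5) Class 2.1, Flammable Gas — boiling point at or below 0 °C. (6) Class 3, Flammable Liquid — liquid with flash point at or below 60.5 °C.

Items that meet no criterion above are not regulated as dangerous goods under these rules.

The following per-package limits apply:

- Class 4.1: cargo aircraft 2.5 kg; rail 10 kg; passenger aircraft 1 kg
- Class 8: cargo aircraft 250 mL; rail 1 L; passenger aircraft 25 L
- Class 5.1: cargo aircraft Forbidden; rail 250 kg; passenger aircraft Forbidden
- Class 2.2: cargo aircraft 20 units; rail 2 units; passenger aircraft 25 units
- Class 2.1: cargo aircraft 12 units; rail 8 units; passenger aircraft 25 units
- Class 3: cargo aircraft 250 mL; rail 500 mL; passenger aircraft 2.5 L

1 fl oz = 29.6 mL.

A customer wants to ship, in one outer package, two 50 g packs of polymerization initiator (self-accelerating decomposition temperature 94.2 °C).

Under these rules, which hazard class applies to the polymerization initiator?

self-accelerating decomposition temperature 94.2 °C is not below 75 °C, so Class 4.1 does not apply.
No criterion is met, so the item is not regulated.

Not regulated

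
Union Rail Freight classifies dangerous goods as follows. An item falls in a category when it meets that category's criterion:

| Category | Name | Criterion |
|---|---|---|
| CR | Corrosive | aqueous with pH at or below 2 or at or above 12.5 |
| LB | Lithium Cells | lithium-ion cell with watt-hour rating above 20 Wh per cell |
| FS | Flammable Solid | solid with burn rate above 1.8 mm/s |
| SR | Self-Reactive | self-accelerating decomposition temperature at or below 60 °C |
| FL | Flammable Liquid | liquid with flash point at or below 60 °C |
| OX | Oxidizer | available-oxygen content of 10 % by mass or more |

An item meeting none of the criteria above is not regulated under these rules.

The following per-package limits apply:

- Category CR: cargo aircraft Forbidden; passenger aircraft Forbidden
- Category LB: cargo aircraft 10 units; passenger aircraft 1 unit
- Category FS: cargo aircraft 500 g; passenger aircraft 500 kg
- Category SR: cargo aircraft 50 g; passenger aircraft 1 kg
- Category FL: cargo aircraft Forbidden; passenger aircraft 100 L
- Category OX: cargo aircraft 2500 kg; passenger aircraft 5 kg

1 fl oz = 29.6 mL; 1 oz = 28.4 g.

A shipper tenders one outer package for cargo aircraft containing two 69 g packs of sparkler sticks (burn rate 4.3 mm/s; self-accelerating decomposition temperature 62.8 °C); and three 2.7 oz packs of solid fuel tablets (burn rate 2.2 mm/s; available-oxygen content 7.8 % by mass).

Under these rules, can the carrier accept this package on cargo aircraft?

Burn rate 4.3 mm/s meets the Category FS criterion (Flammable Solid), so the sparkler sticks are Category FS.
The solid fuel tablets have burn rate 2.2 mm/s, which is > 1.8 mm/s, so they are Category FS (Flammable Solid).
Category FS net quantity: (two 69 g packs = 138 g) + (three 2.7 oz packs = 230.04 g) = 368.04 g.
368.04 g ≤ 500 g (cargo aircraft limit, Category FS) — within limit.

Yes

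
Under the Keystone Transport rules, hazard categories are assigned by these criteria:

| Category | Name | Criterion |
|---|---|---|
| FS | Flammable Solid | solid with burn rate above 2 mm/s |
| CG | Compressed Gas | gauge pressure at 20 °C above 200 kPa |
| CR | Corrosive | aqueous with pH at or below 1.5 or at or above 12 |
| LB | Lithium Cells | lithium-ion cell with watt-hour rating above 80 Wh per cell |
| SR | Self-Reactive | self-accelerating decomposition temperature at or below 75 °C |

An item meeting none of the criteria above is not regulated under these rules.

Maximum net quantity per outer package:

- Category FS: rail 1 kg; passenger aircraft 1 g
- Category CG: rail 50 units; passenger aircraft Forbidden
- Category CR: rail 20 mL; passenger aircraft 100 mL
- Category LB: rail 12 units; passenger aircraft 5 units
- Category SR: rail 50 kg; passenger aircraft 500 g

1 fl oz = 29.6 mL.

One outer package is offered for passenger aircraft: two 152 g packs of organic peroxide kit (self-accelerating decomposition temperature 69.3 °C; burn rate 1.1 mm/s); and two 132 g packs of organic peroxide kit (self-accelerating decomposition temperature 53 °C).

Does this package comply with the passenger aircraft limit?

No

The organic peroxide kit has self-accelerating decomposition temperature 69.3 °C, which is ≤ 75 °C, so it is Category SR (Self-Reactive).
Organic peroxide kit: self-accelerating decomposition temperature 53 °C ≤ 75 °C → Category SR (Self-Reactive).
Total Category SR: (two 152 g packs = 304 g) + (two 132 g packs = 264 g) = 568 g.
568 g > 500 g (passenger aircraft limit, Category SR) — over the limit.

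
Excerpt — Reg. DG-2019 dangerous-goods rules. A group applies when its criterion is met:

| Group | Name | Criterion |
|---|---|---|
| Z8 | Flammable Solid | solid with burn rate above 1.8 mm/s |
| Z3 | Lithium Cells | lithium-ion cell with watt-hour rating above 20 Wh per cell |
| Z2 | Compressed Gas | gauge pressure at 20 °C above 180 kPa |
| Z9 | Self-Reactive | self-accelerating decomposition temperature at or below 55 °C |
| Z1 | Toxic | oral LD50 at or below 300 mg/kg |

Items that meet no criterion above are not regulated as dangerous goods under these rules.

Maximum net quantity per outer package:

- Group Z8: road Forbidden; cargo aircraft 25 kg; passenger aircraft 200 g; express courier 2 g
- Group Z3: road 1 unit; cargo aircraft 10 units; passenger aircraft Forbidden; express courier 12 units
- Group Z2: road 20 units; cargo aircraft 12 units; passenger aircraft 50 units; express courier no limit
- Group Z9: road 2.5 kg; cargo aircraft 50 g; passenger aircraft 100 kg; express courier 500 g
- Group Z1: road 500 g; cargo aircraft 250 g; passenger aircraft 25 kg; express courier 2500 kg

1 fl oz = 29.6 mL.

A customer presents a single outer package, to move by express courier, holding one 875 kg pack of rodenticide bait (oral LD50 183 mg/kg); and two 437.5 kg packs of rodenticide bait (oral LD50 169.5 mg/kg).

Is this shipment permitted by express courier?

Yes

With oral LD50 183 mg/kg (≤ 300 mg/kg), the rodenticide bait falls in Group Z1.
The rodenticide bait has oral LD50 169.5 mg/kg, which is ≤ 300 mg/kg, so it is Group Z1 (Toxic).
Group Z1 net quantity: 875 kg + (two 437.5 kg packs = 875 kg) = 1750 kg.
That is within the Group Z1 express courier limit of 2500 kg.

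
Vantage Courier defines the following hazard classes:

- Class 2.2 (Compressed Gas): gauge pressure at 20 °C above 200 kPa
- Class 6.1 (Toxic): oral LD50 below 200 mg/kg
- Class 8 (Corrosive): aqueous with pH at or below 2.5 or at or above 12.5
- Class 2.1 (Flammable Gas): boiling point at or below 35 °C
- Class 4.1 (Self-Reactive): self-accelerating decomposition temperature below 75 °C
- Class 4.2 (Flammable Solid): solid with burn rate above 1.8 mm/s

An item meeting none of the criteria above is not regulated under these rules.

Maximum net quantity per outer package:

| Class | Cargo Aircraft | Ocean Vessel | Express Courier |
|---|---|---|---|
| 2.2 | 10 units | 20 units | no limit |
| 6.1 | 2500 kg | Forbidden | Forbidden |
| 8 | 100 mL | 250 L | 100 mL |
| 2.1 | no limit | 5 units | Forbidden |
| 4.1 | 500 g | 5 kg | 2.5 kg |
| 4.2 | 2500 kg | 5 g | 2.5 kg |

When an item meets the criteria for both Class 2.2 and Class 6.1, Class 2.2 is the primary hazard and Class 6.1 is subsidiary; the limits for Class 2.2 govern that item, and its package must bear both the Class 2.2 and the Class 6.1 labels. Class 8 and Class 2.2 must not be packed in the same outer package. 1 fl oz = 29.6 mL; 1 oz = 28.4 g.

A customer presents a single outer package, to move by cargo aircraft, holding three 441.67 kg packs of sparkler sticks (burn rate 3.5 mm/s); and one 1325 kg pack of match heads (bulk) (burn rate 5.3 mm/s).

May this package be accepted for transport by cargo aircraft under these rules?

Sparkler sticks: burn rate 3.5 mm/s > 1.8 mm/s → Class 4.2 (Flammable Solid).
With burn rate 5.3 mm/s (> 1.8 mm/s), the match heads (bulk) fall in Class 4.2.
Total Class 4.2: (three 441.67 kg packs = 1325.01 kg) + 1325 kg = 2650.01 kg.
That exceeds the Class 4.2 cargo aircraft limit of 2500 kg.

No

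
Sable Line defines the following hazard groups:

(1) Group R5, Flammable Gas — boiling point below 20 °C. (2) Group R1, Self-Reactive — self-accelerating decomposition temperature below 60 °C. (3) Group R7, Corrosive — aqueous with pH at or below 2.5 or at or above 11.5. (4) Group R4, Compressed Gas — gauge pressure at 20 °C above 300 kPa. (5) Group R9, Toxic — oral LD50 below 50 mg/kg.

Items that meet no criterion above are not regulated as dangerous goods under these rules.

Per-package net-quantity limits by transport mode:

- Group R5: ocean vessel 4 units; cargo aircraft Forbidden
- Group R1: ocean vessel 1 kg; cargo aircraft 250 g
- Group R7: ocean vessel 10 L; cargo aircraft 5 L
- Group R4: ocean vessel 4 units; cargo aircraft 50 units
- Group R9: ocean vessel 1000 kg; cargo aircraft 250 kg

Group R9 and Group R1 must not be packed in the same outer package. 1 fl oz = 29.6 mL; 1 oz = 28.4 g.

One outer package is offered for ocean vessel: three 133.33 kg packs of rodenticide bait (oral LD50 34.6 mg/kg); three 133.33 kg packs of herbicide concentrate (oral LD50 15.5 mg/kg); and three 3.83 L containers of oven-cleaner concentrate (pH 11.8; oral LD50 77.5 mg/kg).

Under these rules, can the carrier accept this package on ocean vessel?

No

Oral LD50 34.6 mg/kg meets the Group R9 criterion (Toxic), so the rodenticide bait is Group R9.
The herbicide concentrate has oral LD50 15.5 mg/kg, which is < 50 mg/kg, so it is Group R9 (Toxic).
pH 11.8 meets the Group R7 criterion (Corrosive), so the oven-cleaner concentrate is Group R7.
Total Group R9: (three 133.33 kg packs = 399.99 kg) + (three 133.33 kg packs = 399.99 kg) = 799.98 kg.
799.98 kg ≤ 1000 kg (ocean vessel limit, Group R9) — within limit.
Group R7 quantity: three 3.83 L containers = 11.49 L.
That exceeds the Group R7 ocean vessel limit of 10 L.
The segregation rule (Group R9 with Group R1) does not apply to Group R9 with Group R7.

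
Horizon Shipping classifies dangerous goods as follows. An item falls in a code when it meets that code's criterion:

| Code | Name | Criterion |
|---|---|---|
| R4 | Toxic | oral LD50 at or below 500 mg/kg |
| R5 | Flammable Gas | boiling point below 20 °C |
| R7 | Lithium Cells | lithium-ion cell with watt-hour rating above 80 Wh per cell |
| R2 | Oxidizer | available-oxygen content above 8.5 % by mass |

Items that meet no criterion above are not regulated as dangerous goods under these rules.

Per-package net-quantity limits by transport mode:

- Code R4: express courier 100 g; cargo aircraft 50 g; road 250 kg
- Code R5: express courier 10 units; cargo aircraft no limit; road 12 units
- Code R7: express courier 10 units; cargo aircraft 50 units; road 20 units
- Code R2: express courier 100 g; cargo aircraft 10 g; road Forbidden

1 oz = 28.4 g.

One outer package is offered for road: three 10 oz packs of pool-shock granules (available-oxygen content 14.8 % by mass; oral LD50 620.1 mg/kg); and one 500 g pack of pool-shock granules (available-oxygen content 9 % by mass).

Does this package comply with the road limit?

No

Available-oxygen content 14.8 % by mass meets the Code R2 criterion (Oxidizer), so the pool-shock granules are Code R2.
The pool-shock granules have available-oxygen content 9 % by mass, which is > 8.5 % by mass, so they are Code R2 (Oxidizer).
Code R2 net quantity: (three 10 oz packs = 852 g) + 500 g = 1.352 kg.
Code R2 is Forbidden by road.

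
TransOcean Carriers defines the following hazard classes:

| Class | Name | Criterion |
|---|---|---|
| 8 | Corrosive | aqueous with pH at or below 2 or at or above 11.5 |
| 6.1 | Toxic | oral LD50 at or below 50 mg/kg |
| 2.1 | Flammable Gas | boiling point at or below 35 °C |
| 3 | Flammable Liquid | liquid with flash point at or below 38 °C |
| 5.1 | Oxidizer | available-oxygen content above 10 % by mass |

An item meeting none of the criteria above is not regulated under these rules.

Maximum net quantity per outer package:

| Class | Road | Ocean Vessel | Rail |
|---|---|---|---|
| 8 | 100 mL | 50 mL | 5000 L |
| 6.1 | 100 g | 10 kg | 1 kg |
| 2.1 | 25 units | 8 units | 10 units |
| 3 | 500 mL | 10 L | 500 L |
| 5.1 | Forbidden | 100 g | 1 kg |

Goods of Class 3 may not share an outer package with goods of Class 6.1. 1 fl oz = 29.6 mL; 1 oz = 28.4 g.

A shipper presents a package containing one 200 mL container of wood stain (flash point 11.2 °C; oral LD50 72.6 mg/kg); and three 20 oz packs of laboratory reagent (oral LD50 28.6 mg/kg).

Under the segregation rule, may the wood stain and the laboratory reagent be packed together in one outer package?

No

The wood stain has flash point 11.2 °C, which is ≤ 38 °C, so it is Class 3 (Flammable Liquid).
With oral LD50 28.6 mg/kg (≤ 50 mg/kg), the laboratory reagent falls in Class 6.1.
Class 3 and Class 6.1 may not share an outer package.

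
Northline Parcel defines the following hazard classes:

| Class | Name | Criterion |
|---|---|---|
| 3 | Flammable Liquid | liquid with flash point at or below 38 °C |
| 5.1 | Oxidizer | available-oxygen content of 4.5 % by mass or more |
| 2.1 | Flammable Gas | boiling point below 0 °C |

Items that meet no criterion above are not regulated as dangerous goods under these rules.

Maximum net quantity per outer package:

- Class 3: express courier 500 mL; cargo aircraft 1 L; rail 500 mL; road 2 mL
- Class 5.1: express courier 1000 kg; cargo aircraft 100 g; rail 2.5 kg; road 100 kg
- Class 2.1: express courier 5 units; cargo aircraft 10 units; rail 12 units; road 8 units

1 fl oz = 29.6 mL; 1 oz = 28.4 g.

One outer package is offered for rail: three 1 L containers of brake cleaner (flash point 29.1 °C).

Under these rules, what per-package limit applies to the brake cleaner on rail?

With flash point 29.1 °C (≤ 38 °C), the brake cleaner falls in Class 3.
The rail limit for Class 3 is 500 mL.

500 mL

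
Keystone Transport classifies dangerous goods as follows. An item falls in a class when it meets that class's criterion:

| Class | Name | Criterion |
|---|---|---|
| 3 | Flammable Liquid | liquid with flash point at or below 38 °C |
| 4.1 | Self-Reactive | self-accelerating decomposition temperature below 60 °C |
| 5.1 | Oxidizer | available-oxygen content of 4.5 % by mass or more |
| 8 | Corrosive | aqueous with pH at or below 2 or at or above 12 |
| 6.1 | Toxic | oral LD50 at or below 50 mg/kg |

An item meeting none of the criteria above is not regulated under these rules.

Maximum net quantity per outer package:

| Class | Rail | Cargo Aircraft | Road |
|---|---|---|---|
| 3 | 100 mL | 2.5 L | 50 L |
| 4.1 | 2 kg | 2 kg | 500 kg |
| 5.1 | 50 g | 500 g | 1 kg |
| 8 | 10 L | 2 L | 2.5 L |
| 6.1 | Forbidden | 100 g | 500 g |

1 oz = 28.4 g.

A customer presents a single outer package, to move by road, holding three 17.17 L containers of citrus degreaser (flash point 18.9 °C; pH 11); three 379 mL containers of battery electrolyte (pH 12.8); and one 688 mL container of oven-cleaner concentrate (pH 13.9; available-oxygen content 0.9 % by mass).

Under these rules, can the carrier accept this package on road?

No

With flash point 18.9 °C (≤ 38 °C), the citrus degreaser falls in Class 3.
pH 12.8 meets the Class 8 criterion (Corrosive), so the battery electrolyte is Class 8.
pH 13.9 meets the Class 8 criterion (Corrosive), so the oven-cleaner concentrate is Class 8.
Total Class 8: (three 379 mL containers = 1.137 L) + 688 mL = 1.825 L.
That is within the Class 8 road limit of 2.5 L.
Class 3 quantity: three 17.17 L containers = 51.51 L.
51.51 L > 50 L (road limit, Class 3) — over the limit.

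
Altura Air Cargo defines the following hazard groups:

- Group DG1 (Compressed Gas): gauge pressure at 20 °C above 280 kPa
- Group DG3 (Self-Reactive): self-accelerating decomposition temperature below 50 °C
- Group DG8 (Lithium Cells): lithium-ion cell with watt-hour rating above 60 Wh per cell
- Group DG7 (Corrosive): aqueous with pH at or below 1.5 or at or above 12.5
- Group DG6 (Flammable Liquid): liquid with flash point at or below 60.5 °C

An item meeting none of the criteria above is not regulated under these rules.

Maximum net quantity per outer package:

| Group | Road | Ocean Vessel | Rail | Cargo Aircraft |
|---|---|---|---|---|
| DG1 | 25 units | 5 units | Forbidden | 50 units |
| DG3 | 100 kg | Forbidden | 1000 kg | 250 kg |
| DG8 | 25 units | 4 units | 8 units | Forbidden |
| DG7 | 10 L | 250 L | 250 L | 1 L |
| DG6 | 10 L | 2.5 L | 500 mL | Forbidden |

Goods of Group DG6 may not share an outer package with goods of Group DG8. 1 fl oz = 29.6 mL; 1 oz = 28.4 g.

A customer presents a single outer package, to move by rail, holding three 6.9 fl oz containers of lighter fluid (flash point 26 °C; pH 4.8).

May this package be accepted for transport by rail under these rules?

The lighter fluid has flash point 26 °C, which is ≤ 60.5 °C, so it is Group DG6 (Flammable Liquid).
Group DG6 quantity: three 6.9 fl oz containers = 612.72 mL.
612.72 mL > 500 mL (rail limit, Group DG6) — over the limit.

No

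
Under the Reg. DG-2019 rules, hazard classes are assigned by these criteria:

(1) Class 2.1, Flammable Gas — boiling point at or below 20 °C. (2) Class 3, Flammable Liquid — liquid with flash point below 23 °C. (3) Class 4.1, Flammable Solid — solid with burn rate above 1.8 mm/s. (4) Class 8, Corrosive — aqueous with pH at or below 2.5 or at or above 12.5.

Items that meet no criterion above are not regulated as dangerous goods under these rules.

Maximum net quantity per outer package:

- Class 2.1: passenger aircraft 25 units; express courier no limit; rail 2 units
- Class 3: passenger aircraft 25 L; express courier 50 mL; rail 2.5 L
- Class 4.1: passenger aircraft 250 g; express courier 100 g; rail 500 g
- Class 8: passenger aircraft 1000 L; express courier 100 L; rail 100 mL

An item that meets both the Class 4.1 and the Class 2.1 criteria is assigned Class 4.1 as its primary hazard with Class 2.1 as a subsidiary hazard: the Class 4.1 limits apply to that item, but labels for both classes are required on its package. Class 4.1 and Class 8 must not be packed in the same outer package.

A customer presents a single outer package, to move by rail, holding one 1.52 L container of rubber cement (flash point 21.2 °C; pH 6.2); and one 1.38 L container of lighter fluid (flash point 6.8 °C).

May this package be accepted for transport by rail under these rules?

No

The rubber cement has flash point 21.2 °C, which is < 23 °C, so it is Class 3 (Flammable Liquid).
Lighter fluid: flash point 6.8 °C < 23 °C → Class 3 (Flammable Liquid).
Class 3 net quantity: 1.52 L + 1.38 L = 2.9 L.
2.9 L > 2.5 L (rail limit, Class 3) — over the limit.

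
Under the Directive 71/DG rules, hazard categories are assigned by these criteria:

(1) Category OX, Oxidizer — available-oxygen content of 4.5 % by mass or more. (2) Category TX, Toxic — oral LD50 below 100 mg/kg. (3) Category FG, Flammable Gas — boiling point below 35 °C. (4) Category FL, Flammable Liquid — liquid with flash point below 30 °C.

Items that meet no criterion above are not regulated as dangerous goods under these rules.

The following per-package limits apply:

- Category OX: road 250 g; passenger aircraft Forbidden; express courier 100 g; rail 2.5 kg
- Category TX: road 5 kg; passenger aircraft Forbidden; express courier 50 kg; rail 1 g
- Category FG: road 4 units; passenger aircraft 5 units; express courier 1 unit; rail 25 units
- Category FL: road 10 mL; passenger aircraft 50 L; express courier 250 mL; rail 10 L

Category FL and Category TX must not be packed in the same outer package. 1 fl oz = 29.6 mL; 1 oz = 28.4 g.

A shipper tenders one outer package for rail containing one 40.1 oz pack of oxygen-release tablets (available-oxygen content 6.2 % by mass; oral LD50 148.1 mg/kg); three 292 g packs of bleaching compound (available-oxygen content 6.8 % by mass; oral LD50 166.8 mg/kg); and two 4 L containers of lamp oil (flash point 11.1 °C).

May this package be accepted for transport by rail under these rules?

The oxygen-release tablets have available-oxygen content 6.2 % by mass, which is ≥ 4.5 % by mass, so they are Category OX (Oxidizer).
The bleaching compound has available-oxygen content 6.8 % by mass, which is ≥ 4.5 % by mass, so it is Category OX (Oxidizer).
Flash point 11.1 °C meets the Category FL criterion (Flammable Liquid), so the lamp oil is Category FL.
Category FL quantity: two 4 L containers = 8 L.
That is within the Category FL rail limit of 10 L.
Total Category OX: (one 40.1 oz pack = 1138.84 g) + (three 292 g packs = 876 g) = 2014.84 g.
2014.84 g is within the rail limit of 2.5 kg for Category OX.
The segregation rule (Category FL with Category TX) does not apply to Category FL with Category OX.
Every hazard category is within its rail limit and no segregation rule is violated.

Yes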